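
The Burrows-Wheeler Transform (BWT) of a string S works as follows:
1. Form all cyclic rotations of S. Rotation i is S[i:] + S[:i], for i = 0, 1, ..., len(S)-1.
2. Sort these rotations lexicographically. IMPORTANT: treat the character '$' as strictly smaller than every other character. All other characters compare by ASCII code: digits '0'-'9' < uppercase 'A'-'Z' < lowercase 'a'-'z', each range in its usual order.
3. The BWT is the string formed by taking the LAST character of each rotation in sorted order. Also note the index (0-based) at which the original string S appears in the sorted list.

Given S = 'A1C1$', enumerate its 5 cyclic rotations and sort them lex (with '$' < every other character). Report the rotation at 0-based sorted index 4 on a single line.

Answer: C1$A1

Derivation:
All 5 rotations (rotation i = S[i:]+S[:i]):
  rot[0] = A1C1$
  rot[1] = 1C1$A
  rot[2] = C1$A1
  rot[3] = 1$A1C
  rot[4] = $A1C1
Sorted (with $ < everything):
  sorted[0] = $A1C1
  sorted[1] = 1$A1C
  sorted[2] = 1C1$A
  sorted[3] = A1C1$
  sorted[4] = C1$A1
sorted[4] = C1$A1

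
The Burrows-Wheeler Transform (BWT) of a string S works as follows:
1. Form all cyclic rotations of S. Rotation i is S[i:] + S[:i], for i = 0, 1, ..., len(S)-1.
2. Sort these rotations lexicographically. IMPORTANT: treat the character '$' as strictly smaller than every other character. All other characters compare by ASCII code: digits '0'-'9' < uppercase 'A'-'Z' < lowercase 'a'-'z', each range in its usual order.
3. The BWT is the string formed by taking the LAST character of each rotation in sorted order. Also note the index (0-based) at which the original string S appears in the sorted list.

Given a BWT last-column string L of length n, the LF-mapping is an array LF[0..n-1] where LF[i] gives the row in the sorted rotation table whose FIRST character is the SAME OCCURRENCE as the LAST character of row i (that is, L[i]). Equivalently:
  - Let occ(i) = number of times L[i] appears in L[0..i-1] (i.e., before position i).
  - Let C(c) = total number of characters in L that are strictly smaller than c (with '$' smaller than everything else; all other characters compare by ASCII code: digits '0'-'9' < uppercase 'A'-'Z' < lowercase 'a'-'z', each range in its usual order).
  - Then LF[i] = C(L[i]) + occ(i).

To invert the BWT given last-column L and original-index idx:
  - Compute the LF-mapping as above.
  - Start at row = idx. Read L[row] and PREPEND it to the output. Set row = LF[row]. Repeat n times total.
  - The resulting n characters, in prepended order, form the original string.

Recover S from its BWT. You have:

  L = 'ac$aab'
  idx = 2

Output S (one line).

Answer: aabca$

Derivation:
LF mapping: 1 5 0 2 3 4
Walk LF starting at row 2, prepending L[row]:
  step 1: row=2, L[2]='$', prepend. Next row=LF[2]=0
  step 2: row=0, L[0]='a', prepend. Next row=LF[0]=1
  step 3: row=1, L[1]='c', prepend. Next row=LF[1]=5
  step 4: row=5, L[5]='b', prepend. Next row=LF[5]=4
  step 5: row=4, L[4]='a', prepend. Next row=LF[4]=3
  step 6: row=3, L[3]='a', prepend. Next row=LF[3]=2
Reversed output: aabca$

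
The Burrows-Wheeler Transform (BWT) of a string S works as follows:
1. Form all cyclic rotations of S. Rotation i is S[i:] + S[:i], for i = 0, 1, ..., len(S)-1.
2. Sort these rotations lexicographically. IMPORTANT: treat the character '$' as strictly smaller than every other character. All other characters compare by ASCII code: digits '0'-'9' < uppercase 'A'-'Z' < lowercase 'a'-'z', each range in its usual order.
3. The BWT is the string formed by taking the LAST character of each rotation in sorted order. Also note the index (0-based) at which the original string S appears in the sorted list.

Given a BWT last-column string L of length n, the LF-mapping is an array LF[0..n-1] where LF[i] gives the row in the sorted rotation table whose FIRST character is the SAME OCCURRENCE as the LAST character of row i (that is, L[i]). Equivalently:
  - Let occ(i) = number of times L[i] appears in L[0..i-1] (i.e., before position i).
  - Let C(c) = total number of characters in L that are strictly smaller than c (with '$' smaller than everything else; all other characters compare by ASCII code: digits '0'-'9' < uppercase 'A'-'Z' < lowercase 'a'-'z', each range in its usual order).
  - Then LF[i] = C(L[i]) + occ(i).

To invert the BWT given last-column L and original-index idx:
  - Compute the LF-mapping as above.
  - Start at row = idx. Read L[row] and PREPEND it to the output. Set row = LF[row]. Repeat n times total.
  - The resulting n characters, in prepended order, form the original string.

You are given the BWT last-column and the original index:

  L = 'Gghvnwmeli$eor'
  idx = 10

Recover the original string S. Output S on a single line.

LF mapping: 1 4 5 12 9 13 8 2 7 6 0 3 10 11
Walk LF starting at row 10, prepending L[row]:
  step 1: row=10, L[10]='$', prepend. Next row=LF[10]=0
  step 2: row=0, L[0]='G', prepend. Next row=LF[0]=1
  step 3: row=1, L[1]='g', prepend. Next row=LF[1]=4
  step 4: row=4, L[4]='n', prepend. Next row=LF[4]=9
  step 5: row=9, L[9]='i', prepend. Next row=LF[9]=6
  step 6: row=6, L[6]='m', prepend. Next row=LF[6]=8
  step 7: row=8, L[8]='l', prepend. Next row=LF[8]=7
  step 8: row=7, L[7]='e', prepend. Next row=LF[7]=2
  step 9: row=2, L[2]='h', prepend. Next row=LF[2]=5
  step 10: row=5, L[5]='w', prepend. Next row=LF[5]=13
  step 11: row=13, L[13]='r', prepend. Next row=LF[13]=11
  step 12: row=11, L[11]='e', prepend. Next row=LF[11]=3
  step 13: row=3, L[3]='v', prepend. Next row=LF[3]=12
  step 14: row=12, L[12]='o', prepend. Next row=LF[12]=10
Reversed output: overwhelmingG$

Answer: overwhelmingG$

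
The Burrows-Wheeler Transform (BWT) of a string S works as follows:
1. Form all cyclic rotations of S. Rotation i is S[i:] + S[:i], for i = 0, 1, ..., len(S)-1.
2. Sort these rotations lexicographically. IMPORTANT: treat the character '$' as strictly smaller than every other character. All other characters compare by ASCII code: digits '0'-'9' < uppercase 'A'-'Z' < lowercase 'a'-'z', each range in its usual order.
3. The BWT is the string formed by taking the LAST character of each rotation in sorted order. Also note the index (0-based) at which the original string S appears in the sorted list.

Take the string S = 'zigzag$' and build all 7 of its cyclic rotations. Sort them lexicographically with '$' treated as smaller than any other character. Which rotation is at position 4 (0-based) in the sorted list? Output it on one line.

Answer: igzag$z

Derivation:
All 7 rotations (rotation i = S[i:]+S[:i]):
  rot[0] = zigzag$
  rot[1] = igzag$z
  rot[2] = gzag$zi
  rot[3] = zag$zig
  rot[4] = ag$zigz
  rot[5] = g$zigza
  rot[6] = $zigzag
Sorted (with $ < everything):
  sorted[0] = $zigzag
  sorted[1] = ag$zigz
  sorted[2] = g$zigza
  sorted[3] = gzag$zi
  sorted[4] = igzag$z
  sorted[5] = zag$zig
  sorted[6] = zigzag$
sorted[4] = igzag$z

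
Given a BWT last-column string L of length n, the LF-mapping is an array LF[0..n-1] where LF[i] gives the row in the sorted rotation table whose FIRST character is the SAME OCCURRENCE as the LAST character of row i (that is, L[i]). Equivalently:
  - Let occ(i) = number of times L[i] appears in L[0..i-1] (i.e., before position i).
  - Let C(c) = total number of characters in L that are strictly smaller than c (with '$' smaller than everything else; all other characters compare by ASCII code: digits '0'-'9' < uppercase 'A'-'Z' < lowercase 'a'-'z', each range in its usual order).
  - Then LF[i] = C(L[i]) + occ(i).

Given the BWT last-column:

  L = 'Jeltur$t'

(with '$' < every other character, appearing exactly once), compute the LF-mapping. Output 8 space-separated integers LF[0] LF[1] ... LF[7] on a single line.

Answer: 1 2 3 5 7 4 0 6

Derivation:
Char counts: '$':1, 'J':1, 'e':1, 'l':1, 'r':1, 't':2, 'u':1
C (first-col start): C('$')=0, C('J')=1, C('e')=2, C('l')=3, C('r')=4, C('t')=5, C('u')=7
L[0]='J': occ=0, LF[0]=C('J')+0=1+0=1
L[1]='e': occ=0, LF[1]=C('e')+0=2+0=2
L[2]='l': occ=0, LF[2]=C('l')+0=3+0=3
L[3]='t': occ=0, LF[3]=C('t')+0=5+0=5
L[4]='u': occ=0, LF[4]=C('u')+0=7+0=7
L[5]='r': occ=0, LF[5]=C('r')+0=4+0=4
L[6]='$': occ=0, LF[6]=C('$')+0=0+0=0
L[7]='t': occ=1, LF[7]=C('t')+1=5+1=6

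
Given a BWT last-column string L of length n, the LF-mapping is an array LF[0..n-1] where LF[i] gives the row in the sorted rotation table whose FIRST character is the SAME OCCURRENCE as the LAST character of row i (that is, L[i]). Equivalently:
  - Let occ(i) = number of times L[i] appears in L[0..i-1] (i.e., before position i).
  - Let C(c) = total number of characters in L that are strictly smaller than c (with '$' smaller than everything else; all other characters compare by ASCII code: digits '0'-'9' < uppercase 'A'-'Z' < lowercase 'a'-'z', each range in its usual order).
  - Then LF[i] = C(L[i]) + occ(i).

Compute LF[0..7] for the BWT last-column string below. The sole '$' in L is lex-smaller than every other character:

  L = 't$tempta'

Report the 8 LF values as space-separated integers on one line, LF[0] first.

Char counts: '$':1, 'a':1, 'e':1, 'm':1, 'p':1, 't':3
C (first-col start): C('$')=0, C('a')=1, C('e')=2, C('m')=3, C('p')=4, C('t')=5
L[0]='t': occ=0, LF[0]=C('t')+0=5+0=5
L[1]='$': occ=0, LF[1]=C('$')+0=0+0=0
L[2]='t': occ=1, LF[2]=C('t')+1=5+1=6
L[3]='e': occ=0, LF[3]=C('e')+0=2+0=2
L[4]='m': occ=0, LF[4]=C('m')+0=3+0=3
L[5]='p': occ=0, LF[5]=C('p')+0=4+0=4
L[6]='t': occ=2, LF[6]=C('t')+2=5+2=7
L[7]='a': occ=0, LF[7]=C('a')+0=1+0=1

Answer: 5 0 6 2 3 4 7 1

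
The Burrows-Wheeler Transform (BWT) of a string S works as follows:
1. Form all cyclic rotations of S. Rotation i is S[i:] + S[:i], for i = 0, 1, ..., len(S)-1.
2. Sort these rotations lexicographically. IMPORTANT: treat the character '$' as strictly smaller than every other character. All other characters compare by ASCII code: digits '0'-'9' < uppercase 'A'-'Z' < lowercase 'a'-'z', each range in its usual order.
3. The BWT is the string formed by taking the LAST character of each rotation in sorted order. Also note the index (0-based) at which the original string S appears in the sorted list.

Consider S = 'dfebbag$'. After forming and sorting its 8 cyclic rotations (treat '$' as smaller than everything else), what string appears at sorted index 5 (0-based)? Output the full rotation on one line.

Answer: ebbag$df

Derivation:
All 8 rotations (rotation i = S[i:]+S[:i]):
  rot[0] = dfebbag$
  rot[1] = febbag$d
  rot[2] = ebbag$df
  rot[3] = bbag$dfe
  rot[4] = bag$dfeb
  rot[5] = ag$dfebb
  rot[6] = g$dfebba
  rot[7] = $dfebbag
Sorted (with $ < everything):
  sorted[0] = $dfebbag
  sorted[1] = ag$dfebb
  sorted[2] = bag$dfeb
  sorted[3] = bbag$dfe
  sorted[4] = dfebbag$
  sorted[5] = ebbag$df
  sorted[6] = febbag$d
  sorted[7] = g$dfebba
sorted[5] = ebbag$df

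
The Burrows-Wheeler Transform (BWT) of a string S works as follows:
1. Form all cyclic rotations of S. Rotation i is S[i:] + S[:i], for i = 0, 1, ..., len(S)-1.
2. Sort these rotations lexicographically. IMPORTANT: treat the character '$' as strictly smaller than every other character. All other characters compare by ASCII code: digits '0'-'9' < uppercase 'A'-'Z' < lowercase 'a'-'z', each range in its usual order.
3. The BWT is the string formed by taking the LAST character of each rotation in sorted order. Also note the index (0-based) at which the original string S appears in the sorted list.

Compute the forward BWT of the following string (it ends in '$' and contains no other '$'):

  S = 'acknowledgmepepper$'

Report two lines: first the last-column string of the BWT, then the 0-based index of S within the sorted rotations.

Answer: r$aelmppdcwgknepeeo
1

Derivation:
All 19 rotations (rotation i = S[i:]+S[:i]):
  rot[0] = acknowledgmepepper$
  rot[1] = cknowledgmepepper$a
  rot[2] = knowledgmepepper$ac
  rot[3] = nowledgmepepper$ack
  rot[4] = owledgmepepper$ackn
  rot[5] = wledgmepepper$ackno
  rot[6] = ledgmepepper$acknow
  rot[7] = edgmepepper$acknowl
  rot[8] = dgmepepper$acknowle
  rot[9] = gmepepper$acknowled
  rot[10] = mepepper$acknowledg
  rot[11] = epepper$acknowledgm
  rot[12] = pepper$acknowledgme
  rot[13] = epper$acknowledgmep
  rot[14] = pper$acknowledgmepe
  rot[15] = per$acknowledgmepep
  rot[16] = er$acknowledgmepepp
  rot[17] = r$acknowledgmepeppe
  rot[18] = $acknowledgmepepper
Sorted (with $ < everything):
  sorted[0] = $acknowledgmepepper  (last char: 'r')
  sorted[1] = acknowledgmepepper$  (last char: '$')
  sorted[2] = cknowledgmepepper$a  (last char: 'a')
  sorted[3] = dgmepepper$acknowle  (last char: 'e')
  sorted[4] = edgmepepper$acknowl  (last char: 'l')
  sorted[5] = epepper$acknowledgm  (last char: 'm')
  sorted[6] = epper$acknowledgmep  (last char: 'p')
  sorted[7] = er$acknowledgmepepp  (last char: 'p')
  sorted[8] = gmepepper$acknowled  (last char: 'd')
  sorted[9] = knowledgmepepper$ac  (last char: 'c')
  sorted[10] = ledgmepepper$acknow  (last char: 'w')
  sorted[11] = mepepper$acknowledg  (last char: 'g')
  sorted[12] = nowledgmepepper$ack  (last char: 'k')
  sorted[13] = owledgmepepper$ackn  (last char: 'n')
  sorted[14] = pepper$acknowledgme  (last char: 'e')
  sorted[15] = per$acknowledgmepep  (last char: 'p')
  sorted[16] = pper$acknowledgmepe  (last char: 'e')
  sorted[17] = r$acknowledgmepeppe  (last char: 'e')
  sorted[18] = wledgmepepper$ackno  (last char: 'o')
Last column: r$aelmppdcwgknepeeo
Original string S is at sorted index 1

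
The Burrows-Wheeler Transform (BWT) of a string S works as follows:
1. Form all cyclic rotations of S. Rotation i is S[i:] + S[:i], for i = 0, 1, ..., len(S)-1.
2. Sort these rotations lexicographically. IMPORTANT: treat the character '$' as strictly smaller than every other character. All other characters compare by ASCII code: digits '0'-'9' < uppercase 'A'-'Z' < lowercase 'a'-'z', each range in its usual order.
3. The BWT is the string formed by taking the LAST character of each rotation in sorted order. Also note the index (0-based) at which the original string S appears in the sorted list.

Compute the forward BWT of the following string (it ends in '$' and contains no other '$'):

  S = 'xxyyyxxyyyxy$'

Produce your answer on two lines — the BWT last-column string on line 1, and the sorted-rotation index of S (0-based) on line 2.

All 13 rotations (rotation i = S[i:]+S[:i]):
  rot[0] = xxyyyxxyyyxy$
  rot[1] = xyyyxxyyyxy$x
  rot[2] = yyyxxyyyxy$xx
  rot[3] = yyxxyyyxy$xxy
  rot[4] = yxxyyyxy$xxyy
  rot[5] = xxyyyxy$xxyyy
  rot[6] = xyyyxy$xxyyyx
  rot[7] = yyyxy$xxyyyxx
  rot[8] = yyxy$xxyyyxxy
  rot[9] = yxy$xxyyyxxyy
  rot[10] = xy$xxyyyxxyyy
  rot[11] = y$xxyyyxxyyyx
  rot[12] = $xxyyyxxyyyxy
Sorted (with $ < everything):
  sorted[0] = $xxyyyxxyyyxy  (last char: 'y')
  sorted[1] = xxyyyxxyyyxy$  (last char: '$')
  sorted[2] = xxyyyxy$xxyyy  (last char: 'y')
  sorted[3] = xy$xxyyyxxyyy  (last char: 'y')
  sorted[4] = xyyyxxyyyxy$x  (last char: 'x')
  sorted[5] = xyyyxy$xxyyyx  (last char: 'x')
  sorted[6] = y$xxyyyxxyyyx  (last char: 'x')
  sorted[7] = yxxyyyxy$xxyy  (last char: 'y')
  sorted[8] = yxy$xxyyyxxyy  (last char: 'y')
  sorted[9] = yyxxyyyxy$xxy  (last char: 'y')
  sorted[10] = yyxy$xxyyyxxy  (last char: 'y')
  sorted[11] = yyyxxyyyxy$xx  (last char: 'x')
  sorted[12] = yyyxy$xxyyyxx  (last char: 'x')
Last column: y$yyxxxyyyyxx
Original string S is at sorted index 1

Answer: y$yyxxxyyyyxx
1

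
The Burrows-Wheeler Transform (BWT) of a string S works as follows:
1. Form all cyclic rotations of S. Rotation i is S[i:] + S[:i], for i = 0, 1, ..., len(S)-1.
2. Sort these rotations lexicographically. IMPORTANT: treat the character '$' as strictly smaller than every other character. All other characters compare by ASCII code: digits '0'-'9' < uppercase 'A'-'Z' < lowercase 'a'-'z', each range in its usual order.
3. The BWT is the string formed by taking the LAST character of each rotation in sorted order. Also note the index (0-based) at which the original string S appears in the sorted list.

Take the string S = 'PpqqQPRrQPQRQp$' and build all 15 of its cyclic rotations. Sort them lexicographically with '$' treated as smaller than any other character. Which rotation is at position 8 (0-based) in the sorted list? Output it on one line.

Answer: RQp$PpqqQPRrQPQ

Derivation:
All 15 rotations (rotation i = S[i:]+S[:i]):
  rot[0] = PpqqQPRrQPQRQp$
  rot[1] = pqqQPRrQPQRQp$P
  rot[2] = qqQPRrQPQRQp$Pp
  rot[3] = qQPRrQPQRQp$Ppq
  rot[4] = QPRrQPQRQp$Ppqq
  rot[5] = PRrQPQRQp$PpqqQ
  rot[6] = RrQPQRQp$PpqqQP
  rot[7] = rQPQRQp$PpqqQPR
  rot[8] = QPQRQp$PpqqQPRr
  rot[9] = PQRQp$PpqqQPRrQ
  rot[10] = QRQp$PpqqQPRrQP
  rot[11] = RQp$PpqqQPRrQPQ
  rot[12] = Qp$PpqqQPRrQPQR
  rot[13] = p$PpqqQPRrQPQRQ
  rot[14] = $PpqqQPRrQPQRQp
Sorted (with $ < everything):
  sorted[0] = $PpqqQPRrQPQRQp
  sorted[1] = PQRQp$PpqqQPRrQ
  sorted[2] = PRrQPQRQp$PpqqQ
  sorted[3] = PpqqQPRrQPQRQp$
  sorted[4] = QPQRQp$PpqqQPRr
  sorted[5] = QPRrQPQRQp$Ppqq
  sorted[6] = QRQp$PpqqQPRrQP
  sorted[7] = Qp$PpqqQPRrQPQR
  sorted[8] = RQp$PpqqQPRrQPQ
  sorted[9] = RrQPQRQp$PpqqQP
  sorted[10] = p$PpqqQPRrQPQRQ
  sorted[11] = pqqQPRrQPQRQp$P
  sorted[12] = qQPRrQPQRQp$Ppq
  sorted[13] = qqQPRrQPQRQp$Pp
  sorted[14] = rQPQRQp$PpqqQPR
sorted[8] = RQp$PpqqQPRrQPQ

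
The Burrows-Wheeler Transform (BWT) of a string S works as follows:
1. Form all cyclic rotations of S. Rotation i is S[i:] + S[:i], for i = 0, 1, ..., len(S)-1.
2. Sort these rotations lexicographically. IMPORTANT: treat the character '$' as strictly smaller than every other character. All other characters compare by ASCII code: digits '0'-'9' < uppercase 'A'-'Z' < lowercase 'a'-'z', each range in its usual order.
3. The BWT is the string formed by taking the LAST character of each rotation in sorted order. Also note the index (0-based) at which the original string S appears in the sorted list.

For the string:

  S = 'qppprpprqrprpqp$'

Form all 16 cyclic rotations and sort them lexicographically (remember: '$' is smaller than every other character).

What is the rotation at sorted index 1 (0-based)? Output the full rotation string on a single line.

All 16 rotations (rotation i = S[i:]+S[:i]):
  rot[0] = qppprpprqrprpqp$
  rot[1] = ppprpprqrprpqp$q
  rot[2] = pprpprqrprpqp$qp
  rot[3] = prpprqrprpqp$qpp
  rot[4] = rpprqrprpqp$qppp
  rot[5] = pprqrprpqp$qpppr
  rot[6] = prqrprpqp$qppprp
  rot[7] = rqrprpqp$qppprpp
  rot[8] = qrprpqp$qppprppr
  rot[9] = rprpqp$qppprpprq
  rot[10] = prpqp$qppprpprqr
  rot[11] = rpqp$qppprpprqrp
  rot[12] = pqp$qppprpprqrpr
  rot[13] = qp$qppprpprqrprp
  rot[14] = p$qppprpprqrprpq
  rot[15] = $qppprpprqrprpqp
Sorted (with $ < everything):
  sorted[0] = $qppprpprqrprpqp
  sorted[1] = p$qppprpprqrprpq
  sorted[2] = ppprpprqrprpqp$q
  sorted[3] = pprpprqrprpqp$qp
  sorted[4] = pprqrprpqp$qpppr
  sorted[5] = pqp$qppprpprqrpr
  sorted[6] = prpprqrprpqp$qpp
  sorted[7] = prpqp$qppprpprqr
  sorted[8] = prqrprpqp$qppprp
  sorted[9] = qp$qppprpprqrprp
  sorted[10] = qppprpprqrprpqp$
  sorted[11] = qrprpqp$qppprppr
  sorted[12] = rpprqrprpqp$qppp
  sorted[13] = rpqp$qppprpprqrp
  sorted[14] = rprpqp$qppprpprq
  sorted[15] = rqrprpqp$qppprpp
sorted[1] = p$qppprpprqrprpq

Answer: p$qppprpprqrprpq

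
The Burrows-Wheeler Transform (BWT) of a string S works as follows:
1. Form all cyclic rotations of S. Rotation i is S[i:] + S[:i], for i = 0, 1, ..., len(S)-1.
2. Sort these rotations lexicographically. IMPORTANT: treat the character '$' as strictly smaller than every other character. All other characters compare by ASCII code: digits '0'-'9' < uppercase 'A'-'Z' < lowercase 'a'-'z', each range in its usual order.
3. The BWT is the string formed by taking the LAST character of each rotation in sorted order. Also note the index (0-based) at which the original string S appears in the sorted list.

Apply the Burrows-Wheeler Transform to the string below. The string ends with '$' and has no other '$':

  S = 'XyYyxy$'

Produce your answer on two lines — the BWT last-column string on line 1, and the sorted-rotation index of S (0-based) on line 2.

Answer: y$yyxXY
1

Derivation:
All 7 rotations (rotation i = S[i:]+S[:i]):
  rot[0] = XyYyxy$
  rot[1] = yYyxy$X
  rot[2] = Yyxy$Xy
  rot[3] = yxy$XyY
  rot[4] = xy$XyYy
  rot[5] = y$XyYyx
  rot[6] = $XyYyxy
Sorted (with $ < everything):
  sorted[0] = $XyYyxy  (last char: 'y')
  sorted[1] = XyYyxy$  (last char: '$')
  sorted[2] = Yyxy$Xy  (last char: 'y')
  sorted[3] = xy$XyYy  (last char: 'y')
  sorted[4] = y$XyYyx  (last char: 'x')
  sorted[5] = yYyxy$X  (last char: 'X')
  sorted[6] = yxy$XyY  (last char: 'Y')
Last column: y$yyxXY
Original string S is at sorted index 1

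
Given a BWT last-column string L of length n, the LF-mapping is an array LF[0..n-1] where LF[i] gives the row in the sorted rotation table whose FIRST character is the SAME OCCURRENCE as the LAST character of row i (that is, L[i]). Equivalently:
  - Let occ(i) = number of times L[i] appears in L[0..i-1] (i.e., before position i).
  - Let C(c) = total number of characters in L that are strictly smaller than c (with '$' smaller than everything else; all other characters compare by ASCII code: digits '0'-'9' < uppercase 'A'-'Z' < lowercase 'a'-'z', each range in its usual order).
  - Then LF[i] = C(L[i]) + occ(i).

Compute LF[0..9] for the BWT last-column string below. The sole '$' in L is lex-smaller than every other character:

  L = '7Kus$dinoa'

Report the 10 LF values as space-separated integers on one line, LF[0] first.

Answer: 1 2 9 8 0 4 5 6 7 3

Derivation:
Char counts: '$':1, '7':1, 'K':1, 'a':1, 'd':1, 'i':1, 'n':1, 'o':1, 's':1, 'u':1
C (first-col start): C('$')=0, C('7')=1, C('K')=2, C('a')=3, C('d')=4, C('i')=5, C('n')=6, C('o')=7, C('s')=8, C('u')=9
L[0]='7': occ=0, LF[0]=C('7')+0=1+0=1
L[1]='K': occ=0, LF[1]=C('K')+0=2+0=2
L[2]='u': occ=0, LF[2]=C('u')+0=9+0=9
L[3]='s': occ=0, LF[3]=C('s')+0=8+0=8
L[4]='$': occ=0, LF[4]=C('$')+0=0+0=0
L[5]='d': occ=0, LF[5]=C('d')+0=4+0=4
L[6]='i': occ=0, LF[6]=C('i')+0=5+0=5
L[7]='n': occ=0, LF[7]=C('n')+0=6+0=6
L[8]='o': occ=0, LF[8]=C('o')+0=7+0=7
L[9]='a': occ=0, LF[9]=C('a')+0=3+0=3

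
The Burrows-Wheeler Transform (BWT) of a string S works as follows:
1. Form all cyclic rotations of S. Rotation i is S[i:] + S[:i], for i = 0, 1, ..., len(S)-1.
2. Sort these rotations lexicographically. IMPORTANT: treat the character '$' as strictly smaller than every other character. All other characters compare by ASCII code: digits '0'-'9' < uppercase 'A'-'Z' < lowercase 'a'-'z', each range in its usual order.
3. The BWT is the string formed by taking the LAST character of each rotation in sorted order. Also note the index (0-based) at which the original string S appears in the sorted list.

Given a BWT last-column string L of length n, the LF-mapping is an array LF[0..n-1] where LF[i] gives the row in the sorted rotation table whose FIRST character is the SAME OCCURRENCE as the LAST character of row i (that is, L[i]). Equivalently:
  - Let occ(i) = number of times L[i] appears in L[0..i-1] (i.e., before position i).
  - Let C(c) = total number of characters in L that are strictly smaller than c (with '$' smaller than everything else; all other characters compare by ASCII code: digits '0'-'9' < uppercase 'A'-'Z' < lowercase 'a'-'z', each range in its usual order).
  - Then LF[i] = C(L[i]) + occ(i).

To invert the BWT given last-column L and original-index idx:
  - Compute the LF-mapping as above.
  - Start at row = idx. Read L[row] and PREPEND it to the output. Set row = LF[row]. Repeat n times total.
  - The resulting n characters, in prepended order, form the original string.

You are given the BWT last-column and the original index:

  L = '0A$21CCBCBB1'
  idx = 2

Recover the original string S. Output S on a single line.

Answer: 121CBCBBCA0$

Derivation:
LF mapping: 1 5 0 4 2 9 10 6 11 7 8 3
Walk LF starting at row 2, prepending L[row]:
  step 1: row=2, L[2]='$', prepend. Next row=LF[2]=0
  step 2: row=0, L[0]='0', prepend. Next row=LF[0]=1
  step 3: row=1, L[1]='A', prepend. Next row=LF[1]=5
  step 4: row=5, L[5]='C', prepend. Next row=LF[5]=9
  step 5: row=9, L[9]='B', prepend. Next row=LF[9]=7
  step 6: row=7, L[7]='B', prepend. Next row=LF[7]=6
  step 7: row=6, L[6]='C', prepend. Next row=LF[6]=10
  step 8: row=10, L[10]='B', prepend. Next row=LF[10]=8
  step 9: row=8, L[8]='C', prepend. Next row=LF[8]=11
  step 10: row=11, L[11]='1', prepend. Next row=LF[11]=3
  step 11: row=3, L[3]='2', prepend. Next row=LF[3]=4
  step 12: row=4, L[4]='1', prepend. Next row=LF[4]=2
Reversed output: 121CBCBBCA0$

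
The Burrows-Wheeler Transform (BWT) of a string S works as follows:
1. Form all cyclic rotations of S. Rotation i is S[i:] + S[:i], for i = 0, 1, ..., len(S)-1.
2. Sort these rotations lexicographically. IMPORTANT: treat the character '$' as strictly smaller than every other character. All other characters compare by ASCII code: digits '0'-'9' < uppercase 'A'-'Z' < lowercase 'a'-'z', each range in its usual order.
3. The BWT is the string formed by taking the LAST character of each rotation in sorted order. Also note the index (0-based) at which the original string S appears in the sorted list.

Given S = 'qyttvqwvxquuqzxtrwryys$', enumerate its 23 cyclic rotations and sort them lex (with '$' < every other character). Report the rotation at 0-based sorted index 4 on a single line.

Answer: qzxtrwryys$qyttvqwvxquu

Derivation:
All 23 rotations (rotation i = S[i:]+S[:i]):
  rot[0] = qyttvqwvxquuqzxtrwryys$
  rot[1] = yttvqwvxquuqzxtrwryys$q
  rot[2] = ttvqwvxquuqzxtrwryys$qy
  rot[3] = tvqwvxquuqzxtrwryys$qyt
  rot[4] = vqwvxquuqzxtrwryys$qytt
  rot[5] = qwvxquuqzxtrwryys$qyttv
  rot[6] = wvxquuqzxtrwryys$qyttvq
  rot[7] = vxquuqzxtrwryys$qyttvqw
  rot[8] = xquuqzxtrwryys$qyttvqwv
  rot[9] = quuqzxtrwryys$qyttvqwvx
  rot[10] = uuqzxtrwryys$qyttvqwvxq
  rot[11] = uqzxtrwryys$qyttvqwvxqu
  rot[12] = qzxtrwryys$qyttvqwvxquu
  rot[13] = zxtrwryys$qyttvqwvxquuq
  rot[14] = xtrwryys$qyttvqwvxquuqz
  rot[15] = trwryys$qyttvqwvxquuqzx
  rot[16] = rwryys$qyttvqwvxquuqzxt
  rot[17] = wryys$qyttvqwvxquuqzxtr
  rot[18] = ryys$qyttvqwvxquuqzxtrw
  rot[19] = yys$qyttvqwvxquuqzxtrwr
  rot[20] = ys$qyttvqwvxquuqzxtrwry
  rot[21] = s$qyttvqwvxquuqzxtrwryy
  rot[22] = $qyttvqwvxquuqzxtrwryys
Sorted (with $ < everything):
  sorted[0] = $qyttvqwvxquuqzxtrwryys
  sorted[1] = quuqzxtrwryys$qyttvqwvx
  sorted[2] = qwvxquuqzxtrwryys$qyttv
  sorted[3] = qyttvqwvxquuqzxtrwryys$
  sorted[4] = qzxtrwryys$qyttvqwvxquu
  sorted[5] = rwryys$qyttvqwvxquuqzxt
  sorted[6] = ryys$qyttvqwvxquuqzxtrw
  sorted[7] = s$qyttvqwvxquuqzxtrwryy
  sorted[8] = trwryys$qyttvqwvxquuqzx
  sorted[9] = ttvqwvxquuqzxtrwryys$qy
  sorted[10] = tvqwvxquuqzxtrwryys$qyt
  sorted[11] = uqzxtrwryys$qyttvqwvxqu
  sorted[12] = uuqzxtrwryys$qyttvqwvxq
  sorted[13] = vqwvxquuqzxtrwryys$qytt
  sorted[14] = vxquuqzxtrwryys$qyttvqw
  sorted[15] = wryys$qyttvqwvxquuqzxtr
  sorted[16] = wvxquuqzxtrwryys$qyttvq
  sorted[17] = xquuqzxtrwryys$qyttvqwv
  sorted[18] = xtrwryys$qyttvqwvxquuqz
  sorted[19] = ys$qyttvqwvxquuqzxtrwry
  sorted[20] = yttvqwvxquuqzxtrwryys$q
  sorted[21] = yys$qyttvqwvxquuqzxtrwr
  sorted[22] = zxtrwryys$qyttvqwvxquuq
sorted[4] = qzxtrwryys$qyttvqwvxquu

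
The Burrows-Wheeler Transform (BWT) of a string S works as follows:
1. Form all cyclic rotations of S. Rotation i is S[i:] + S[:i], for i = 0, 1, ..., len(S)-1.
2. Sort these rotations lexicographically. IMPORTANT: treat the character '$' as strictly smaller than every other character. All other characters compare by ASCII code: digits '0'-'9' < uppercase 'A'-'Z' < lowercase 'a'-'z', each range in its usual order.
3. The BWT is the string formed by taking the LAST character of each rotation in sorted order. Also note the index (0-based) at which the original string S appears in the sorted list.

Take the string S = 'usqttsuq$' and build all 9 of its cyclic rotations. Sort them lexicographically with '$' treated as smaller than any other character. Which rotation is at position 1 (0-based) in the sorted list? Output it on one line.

All 9 rotations (rotation i = S[i:]+S[:i]):
  rot[0] = usqttsuq$
  rot[1] = sqttsuq$u
  rot[2] = qttsuq$us
  rot[3] = ttsuq$usq
  rot[4] = tsuq$usqt
  rot[5] = suq$usqtt
  rot[6] = uq$usqtts
  rot[7] = q$usqttsu
  rot[8] = $usqttsuq
Sorted (with $ < everything):
  sorted[0] = $usqttsuq
  sorted[1] = q$usqttsu
  sorted[2] = qttsuq$us
  sorted[3] = sqttsuq$u
  sorted[4] = suq$usqtt
  sorted[5] = tsuq$usqt
  sorted[6] = ttsuq$usq
  sorted[7] = uq$usqtts
  sorted[8] = usqttsuq$
sorted[1] = q$usqttsu

Answer: q$usqttsu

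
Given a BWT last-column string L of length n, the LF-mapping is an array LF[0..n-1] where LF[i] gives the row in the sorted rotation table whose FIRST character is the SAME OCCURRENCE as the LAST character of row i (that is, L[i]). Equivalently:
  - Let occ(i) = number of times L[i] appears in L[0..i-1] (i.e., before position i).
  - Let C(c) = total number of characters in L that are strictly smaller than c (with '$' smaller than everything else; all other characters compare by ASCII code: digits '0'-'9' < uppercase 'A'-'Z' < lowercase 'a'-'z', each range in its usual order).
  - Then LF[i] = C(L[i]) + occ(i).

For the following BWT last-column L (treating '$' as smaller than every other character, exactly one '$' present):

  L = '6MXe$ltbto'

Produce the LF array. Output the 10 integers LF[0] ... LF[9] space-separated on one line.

Answer: 1 2 3 5 0 6 8 4 9 7

Derivation:
Char counts: '$':1, '6':1, 'M':1, 'X':1, 'b':1, 'e':1, 'l':1, 'o':1, 't':2
C (first-col start): C('$')=0, C('6')=1, C('M')=2, C('X')=3, C('b')=4, C('e')=5, C('l')=6, C('o')=7, C('t')=8
L[0]='6': occ=0, LF[0]=C('6')+0=1+0=1
L[1]='M': occ=0, LF[1]=C('M')+0=2+0=2
L[2]='X': occ=0, LF[2]=C('X')+0=3+0=3
L[3]='e': occ=0, LF[3]=C('e')+0=5+0=5
L[4]='$': occ=0, LF[4]=C('$')+0=0+0=0
L[5]='l': occ=0, LF[5]=C('l')+0=6+0=6
L[6]='t': occ=0, LF[6]=C('t')+0=8+0=8
L[7]='b': occ=0, LF[7]=C('b')+0=4+0=4
L[8]='t': occ=1, LF[8]=C('t')+1=8+1=9
L[9]='o': occ=0, LF[9]=C('o')+0=7+0=7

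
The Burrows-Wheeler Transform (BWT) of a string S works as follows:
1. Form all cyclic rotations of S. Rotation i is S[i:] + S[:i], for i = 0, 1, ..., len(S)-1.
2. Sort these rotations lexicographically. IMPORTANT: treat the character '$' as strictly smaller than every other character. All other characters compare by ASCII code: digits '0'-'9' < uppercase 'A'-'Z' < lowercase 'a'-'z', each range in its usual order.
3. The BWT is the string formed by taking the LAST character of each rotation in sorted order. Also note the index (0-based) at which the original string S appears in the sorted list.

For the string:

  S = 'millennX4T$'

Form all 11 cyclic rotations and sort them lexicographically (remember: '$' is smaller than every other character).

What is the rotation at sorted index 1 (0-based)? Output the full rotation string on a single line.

All 11 rotations (rotation i = S[i:]+S[:i]):
  rot[0] = millennX4T$
  rot[1] = illennX4T$m
  rot[2] = llennX4T$mi
  rot[3] = lennX4T$mil
  rot[4] = ennX4T$mill
  rot[5] = nnX4T$mille
  rot[6] = nX4T$millen
  rot[7] = X4T$millenn
  rot[8] = 4T$millennX
  rot[9] = T$millennX4
  rot[10] = $millennX4T
Sorted (with $ < everything):
  sorted[0] = $millennX4T
  sorted[1] = 4T$millennX
  sorted[2] = T$millennX4
  sorted[3] = X4T$millenn
  sorted[4] = ennX4T$mill
  sorted[5] = illennX4T$m
  sorted[6] = lennX4T$mil
  sorted[7] = llennX4T$mi
  sorted[8] = millennX4T$
  sorted[9] = nX4T$millen
  sorted[10] = nnX4T$mille
sorted[1] = 4T$millennX

Answer: 4T$millennX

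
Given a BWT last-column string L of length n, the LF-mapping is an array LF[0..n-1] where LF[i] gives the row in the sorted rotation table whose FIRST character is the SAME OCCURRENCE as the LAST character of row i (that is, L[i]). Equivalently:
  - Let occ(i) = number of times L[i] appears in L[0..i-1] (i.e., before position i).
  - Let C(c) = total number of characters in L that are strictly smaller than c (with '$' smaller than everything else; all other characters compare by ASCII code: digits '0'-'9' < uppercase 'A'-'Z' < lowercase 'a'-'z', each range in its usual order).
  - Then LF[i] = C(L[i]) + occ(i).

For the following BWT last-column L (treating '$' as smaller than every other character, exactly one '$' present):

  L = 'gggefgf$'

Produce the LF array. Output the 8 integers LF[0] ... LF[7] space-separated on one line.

Answer: 4 5 6 1 2 7 3 0

Derivation:
Char counts: '$':1, 'e':1, 'f':2, 'g':4
C (first-col start): C('$')=0, C('e')=1, C('f')=2, C('g')=4
L[0]='g': occ=0, LF[0]=C('g')+0=4+0=4
L[1]='g': occ=1, LF[1]=C('g')+1=4+1=5
L[2]='g': occ=2, LF[2]=C('g')+2=4+2=6
L[3]='e': occ=0, LF[3]=C('e')+0=1+0=1
L[4]='f': occ=0, LF[4]=C('f')+0=2+0=2
L[5]='g': occ=3, LF[5]=C('g')+3=4+3=7
L[6]='f': occ=1, LF[6]=C('f')+1=2+1=3
L[7]='$': occ=0, LF[7]=C('$')+0=0+0=0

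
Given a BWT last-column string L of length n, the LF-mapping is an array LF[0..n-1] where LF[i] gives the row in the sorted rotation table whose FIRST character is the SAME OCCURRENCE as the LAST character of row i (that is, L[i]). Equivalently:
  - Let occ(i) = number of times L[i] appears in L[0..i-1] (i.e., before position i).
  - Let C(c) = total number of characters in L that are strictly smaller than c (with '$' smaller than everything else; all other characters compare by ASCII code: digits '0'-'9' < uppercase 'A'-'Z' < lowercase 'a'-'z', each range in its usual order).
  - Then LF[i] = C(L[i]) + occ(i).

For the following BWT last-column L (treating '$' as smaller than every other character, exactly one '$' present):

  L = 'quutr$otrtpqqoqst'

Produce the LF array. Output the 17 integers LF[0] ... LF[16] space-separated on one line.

Char counts: '$':1, 'o':2, 'p':1, 'q':4, 'r':2, 's':1, 't':4, 'u':2
C (first-col start): C('$')=0, C('o')=1, C('p')=3, C('q')=4, C('r')=8, C('s')=10, C('t')=11, C('u')=15
L[0]='q': occ=0, LF[0]=C('q')+0=4+0=4
L[1]='u': occ=0, LF[1]=C('u')+0=15+0=15
L[2]='u': occ=1, LF[2]=C('u')+1=15+1=16
L[3]='t': occ=0, LF[3]=C('t')+0=11+0=11
L[4]='r': occ=0, LF[4]=C('r')+0=8+0=8
L[5]='$': occ=0, LF[5]=C('$')+0=0+0=0
L[6]='o': occ=0, LF[6]=C('o')+0=1+0=1
L[7]='t': occ=1, LF[7]=C('t')+1=11+1=12
L[8]='r': occ=1, LF[8]=C('r')+1=8+1=9
L[9]='t': occ=2, LF[9]=C('t')+2=11+2=13
L[10]='p': occ=0, LF[10]=C('p')+0=3+0=3
L[11]='q': occ=1, LF[11]=C('q')+1=4+1=5
L[12]='q': occ=2, LF[12]=C('q')+2=4+2=6
L[13]='o': occ=1, LF[13]=C('o')+1=1+1=2
L[14]='q': occ=3, LF[14]=C('q')+3=4+3=7
L[15]='s': occ=0, LF[15]=C('s')+0=10+0=10
L[16]='t': occ=3, LF[16]=C('t')+3=11+3=14

Answer: 4 15 16 11 8 0 1 12 9 13 3 5 6 2 7 10 14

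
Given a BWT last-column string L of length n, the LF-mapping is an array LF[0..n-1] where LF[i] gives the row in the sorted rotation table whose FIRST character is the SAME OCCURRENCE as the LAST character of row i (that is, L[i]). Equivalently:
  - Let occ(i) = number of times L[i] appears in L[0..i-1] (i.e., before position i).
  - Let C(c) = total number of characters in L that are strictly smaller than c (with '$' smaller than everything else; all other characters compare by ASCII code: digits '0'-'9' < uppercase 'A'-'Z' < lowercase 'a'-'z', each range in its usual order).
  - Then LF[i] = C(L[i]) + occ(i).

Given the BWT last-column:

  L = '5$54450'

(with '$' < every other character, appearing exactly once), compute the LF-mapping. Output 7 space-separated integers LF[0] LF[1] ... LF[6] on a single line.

Answer: 4 0 5 2 3 6 1

Derivation:
Char counts: '$':1, '0':1, '4':2, '5':3
C (first-col start): C('$')=0, C('0')=1, C('4')=2, C('5')=4
L[0]='5': occ=0, LF[0]=C('5')+0=4+0=4
L[1]='$': occ=0, LF[1]=C('$')+0=0+0=0
L[2]='5': occ=1, LF[2]=C('5')+1=4+1=5
L[3]='4': occ=0, LF[3]=C('4')+0=2+0=2
L[4]='4': occ=1, LF[4]=C('4')+1=2+1=3
L[5]='5': occ=2, LF[5]=C('5')+2=4+2=6
L[6]='0': occ=0, LF[6]=C('0')+0=1+0=1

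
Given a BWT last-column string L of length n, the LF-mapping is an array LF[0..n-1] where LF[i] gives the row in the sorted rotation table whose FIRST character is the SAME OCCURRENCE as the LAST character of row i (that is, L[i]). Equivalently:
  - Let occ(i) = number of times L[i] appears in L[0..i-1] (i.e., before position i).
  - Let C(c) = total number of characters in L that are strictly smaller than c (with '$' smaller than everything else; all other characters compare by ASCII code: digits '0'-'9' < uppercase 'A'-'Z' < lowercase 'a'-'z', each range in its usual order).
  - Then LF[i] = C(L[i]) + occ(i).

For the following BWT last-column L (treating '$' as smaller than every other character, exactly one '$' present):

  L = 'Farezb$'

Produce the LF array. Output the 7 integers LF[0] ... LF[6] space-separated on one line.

Answer: 1 2 5 4 6 3 0

Derivation:
Char counts: '$':1, 'F':1, 'a':1, 'b':1, 'e':1, 'r':1, 'z':1
C (first-col start): C('$')=0, C('F')=1, C('a')=2, C('b')=3, C('e')=4, C('r')=5, C('z')=6
L[0]='F': occ=0, LF[0]=C('F')+0=1+0=1
L[1]='a': occ=0, LF[1]=C('a')+0=2+0=2
L[2]='r': occ=0, LF[2]=C('r')+0=5+0=5
L[3]='e': occ=0, LF[3]=C('e')+0=4+0=4
L[4]='z': occ=0, LF[4]=C('z')+0=6+0=6
L[5]='b': occ=0, LF[5]=C('b')+0=3+0=3
L[6]='$': occ=0, LF[6]=C('$')+0=0+0=0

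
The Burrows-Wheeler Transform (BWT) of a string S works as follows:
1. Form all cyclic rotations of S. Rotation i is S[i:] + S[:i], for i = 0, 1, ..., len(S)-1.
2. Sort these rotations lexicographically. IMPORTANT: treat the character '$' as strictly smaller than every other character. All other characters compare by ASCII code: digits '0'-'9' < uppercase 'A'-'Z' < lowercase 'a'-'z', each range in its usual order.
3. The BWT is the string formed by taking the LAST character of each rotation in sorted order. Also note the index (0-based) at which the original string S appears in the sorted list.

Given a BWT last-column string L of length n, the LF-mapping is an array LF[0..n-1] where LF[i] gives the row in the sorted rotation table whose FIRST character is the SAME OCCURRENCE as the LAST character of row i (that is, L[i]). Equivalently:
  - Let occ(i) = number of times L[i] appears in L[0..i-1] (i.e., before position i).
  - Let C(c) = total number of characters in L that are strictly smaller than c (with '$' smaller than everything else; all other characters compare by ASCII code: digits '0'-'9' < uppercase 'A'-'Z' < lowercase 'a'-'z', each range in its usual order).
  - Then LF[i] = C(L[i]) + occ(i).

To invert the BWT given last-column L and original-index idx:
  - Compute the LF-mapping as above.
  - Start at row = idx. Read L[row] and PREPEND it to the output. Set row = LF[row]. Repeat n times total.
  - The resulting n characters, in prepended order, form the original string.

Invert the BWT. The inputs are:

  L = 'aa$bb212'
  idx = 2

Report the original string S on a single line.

Answer: 2a1b2ba$

Derivation:
LF mapping: 4 5 0 6 7 2 1 3
Walk LF starting at row 2, prepending L[row]:
  step 1: row=2, L[2]='$', prepend. Next row=LF[2]=0
  step 2: row=0, L[0]='a', prepend. Next row=LF[0]=4
  step 3: row=4, L[4]='b', prepend. Next row=LF[4]=7
  step 4: row=7, L[7]='2', prepend. Next row=LF[7]=3
  step 5: row=3, L[3]='b', prepend. Next row=LF[3]=6
  step 6: row=6, L[6]='1', prepend. Next row=LF[6]=1
  step 7: row=1, L[1]='a', prepend. Next row=LF[1]=5
  step 8: row=5, L[5]='2', prepend. Next row=LF[5]=2
Reversed output: 2a1b2ba$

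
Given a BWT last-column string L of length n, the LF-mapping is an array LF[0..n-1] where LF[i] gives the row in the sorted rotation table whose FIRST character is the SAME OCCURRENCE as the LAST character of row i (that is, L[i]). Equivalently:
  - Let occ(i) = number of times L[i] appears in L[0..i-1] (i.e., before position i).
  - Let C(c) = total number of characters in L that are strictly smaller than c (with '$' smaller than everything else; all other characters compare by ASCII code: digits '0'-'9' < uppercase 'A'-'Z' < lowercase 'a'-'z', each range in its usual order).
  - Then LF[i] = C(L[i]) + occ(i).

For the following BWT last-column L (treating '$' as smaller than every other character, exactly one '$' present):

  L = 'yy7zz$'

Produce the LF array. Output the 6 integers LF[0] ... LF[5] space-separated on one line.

Answer: 2 3 1 4 5 0

Derivation:
Char counts: '$':1, '7':1, 'y':2, 'z':2
C (first-col start): C('$')=0, C('7')=1, C('y')=2, C('z')=4
L[0]='y': occ=0, LF[0]=C('y')+0=2+0=2
L[1]='y': occ=1, LF[1]=C('y')+1=2+1=3
L[2]='7': occ=0, LF[2]=C('7')+0=1+0=1
L[3]='z': occ=0, LF[3]=C('z')+0=4+0=4
L[4]='z': occ=1, LF[4]=C('z')+1=4+1=5
L[5]='$': occ=0, LF[5]=C('$')+0=0+0=0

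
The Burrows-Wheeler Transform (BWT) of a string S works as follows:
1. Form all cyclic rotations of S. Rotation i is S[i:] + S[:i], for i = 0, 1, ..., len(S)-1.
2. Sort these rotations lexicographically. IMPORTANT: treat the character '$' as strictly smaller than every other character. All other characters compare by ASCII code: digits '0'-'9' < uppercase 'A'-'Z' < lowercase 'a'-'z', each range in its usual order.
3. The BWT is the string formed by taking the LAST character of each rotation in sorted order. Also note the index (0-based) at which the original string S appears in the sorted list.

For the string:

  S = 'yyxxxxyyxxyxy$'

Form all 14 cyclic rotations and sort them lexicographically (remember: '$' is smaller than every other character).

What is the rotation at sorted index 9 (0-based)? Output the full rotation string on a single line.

All 14 rotations (rotation i = S[i:]+S[:i]):
  rot[0] = yyxxxxyyxxyxy$
  rot[1] = yxxxxyyxxyxy$y
  rot[2] = xxxxyyxxyxy$yy
  rot[3] = xxxyyxxyxy$yyx
  rot[4] = xxyyxxyxy$yyxx
  rot[5] = xyyxxyxy$yyxxx
  rot[6] = yyxxyxy$yyxxxx
  rot[7] = yxxyxy$yyxxxxy
  rot[8] = xxyxy$yyxxxxyy
  rot[9] = xyxy$yyxxxxyyx
  rot[10] = yxy$yyxxxxyyxx
  rot[11] = xy$yyxxxxyyxxy
  rot[12] = y$yyxxxxyyxxyx
  rot[13] = $yyxxxxyyxxyxy
Sorted (with $ < everything):
  sorted[0] = $yyxxxxyyxxyxy
  sorted[1] = xxxxyyxxyxy$yy
  sorted[2] = xxxyyxxyxy$yyx
  sorted[3] = xxyxy$yyxxxxyy
  sorted[4] = xxyyxxyxy$yyxx
  sorted[5] = xy$yyxxxxyyxxy
  sorted[6] = xyxy$yyxxxxyyx
  sorted[7] = xyyxxyxy$yyxxx
  sorted[8] = y$yyxxxxyyxxyx
  sorted[9] = yxxxxyyxxyxy$y
  sorted[10] = yxxyxy$yyxxxxy
  sorted[11] = yxy$yyxxxxyyxx
  sorted[12] = yyxxxxyyxxyxy$
  sorted[13] = yyxxyxy$yyxxxx
sorted[9] = yxxxxyyxxyxy$y

Answer: yxxxxyyxxyxy$y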